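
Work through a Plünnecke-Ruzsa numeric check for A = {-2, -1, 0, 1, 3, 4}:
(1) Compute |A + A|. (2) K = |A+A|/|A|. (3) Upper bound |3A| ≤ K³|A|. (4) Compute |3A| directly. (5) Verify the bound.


|A| = 6.
Step 1: Compute A + A by enumerating all 36 pairs.
A + A = {-4, -3, -2, -1, 0, 1, 2, 3, 4, 5, 6, 7, 8}, so |A + A| = 13.
Step 2: Doubling constant K = |A + A|/|A| = 13/6 = 13/6 ≈ 2.1667.
Step 3: Plünnecke-Ruzsa gives |3A| ≤ K³·|A| = (2.1667)³ · 6 ≈ 61.0278.
Step 4: Compute 3A = A + A + A directly by enumerating all triples (a,b,c) ∈ A³; |3A| = 19.
Step 5: Check 19 ≤ 61.0278? Yes ✓.

K = 13/6, Plünnecke-Ruzsa bound K³|A| ≈ 61.0278, |3A| = 19, inequality holds.


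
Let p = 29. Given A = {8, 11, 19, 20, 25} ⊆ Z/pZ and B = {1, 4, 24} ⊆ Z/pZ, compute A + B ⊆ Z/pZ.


Work in Z/29Z: reduce every sum a + b modulo 29.
Enumerate all 15 pairs:
a = 8: 8+1=9, 8+4=12, 8+24=3
a = 11: 11+1=12, 11+4=15, 11+24=6
a = 19: 19+1=20, 19+4=23, 19+24=14
a = 20: 20+1=21, 20+4=24, 20+24=15
a = 25: 25+1=26, 25+4=0, 25+24=20
Distinct residues collected: {0, 3, 6, 9, 12, 14, 15, 20, 21, 23, 24, 26}
|A + B| = 12 (out of 29 total residues).

A + B = {0, 3, 6, 9, 12, 14, 15, 20, 21, 23, 24, 26}


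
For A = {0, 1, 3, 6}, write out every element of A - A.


A - A = {a - a' : a, a' ∈ A}.
Compute a - a' for each ordered pair (a, a'):
a = 0: 0-0=0, 0-1=-1, 0-3=-3, 0-6=-6
a = 1: 1-0=1, 1-1=0, 1-3=-2, 1-6=-5
a = 3: 3-0=3, 3-1=2, 3-3=0, 3-6=-3
a = 6: 6-0=6, 6-1=5, 6-3=3, 6-6=0
Collecting distinct values (and noting 0 appears from a-a):
A - A = {-6, -5, -3, -2, -1, 0, 1, 2, 3, 5, 6}
|A - A| = 11

A - A = {-6, -5, -3, -2, -1, 0, 1, 2, 3, 5, 6}


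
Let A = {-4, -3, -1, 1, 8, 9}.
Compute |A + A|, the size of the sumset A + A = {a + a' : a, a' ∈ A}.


A + A = {a + a' : a, a' ∈ A}; |A| = 6.
General bounds: 2|A| - 1 ≤ |A + A| ≤ |A|(|A|+1)/2, i.e. 11 ≤ |A + A| ≤ 21.
Lower bound 2|A|-1 is attained iff A is an arithmetic progression.
Enumerate sums a + a' for a ≤ a' (symmetric, so this suffices):
a = -4: -4+-4=-8, -4+-3=-7, -4+-1=-5, -4+1=-3, -4+8=4, -4+9=5
a = -3: -3+-3=-6, -3+-1=-4, -3+1=-2, -3+8=5, -3+9=6
a = -1: -1+-1=-2, -1+1=0, -1+8=7, -1+9=8
a = 1: 1+1=2, 1+8=9, 1+9=10
a = 8: 8+8=16, 8+9=17
a = 9: 9+9=18
Distinct sums: {-8, -7, -6, -5, -4, -3, -2, 0, 2, 4, 5, 6, 7, 8, 9, 10, 16, 17, 18}
|A + A| = 19

|A + A| = 19


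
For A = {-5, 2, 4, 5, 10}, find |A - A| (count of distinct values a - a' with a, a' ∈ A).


A - A = {a - a' : a, a' ∈ A}; |A| = 5.
Bounds: 2|A|-1 ≤ |A - A| ≤ |A|² - |A| + 1, i.e. 9 ≤ |A - A| ≤ 21.
Note: 0 ∈ A - A always (from a - a). The set is symmetric: if d ∈ A - A then -d ∈ A - A.
Enumerate nonzero differences d = a - a' with a > a' (then include -d):
Positive differences: {1, 2, 3, 5, 6, 7, 8, 9, 10, 15}
Full difference set: {0} ∪ (positive diffs) ∪ (negative diffs).
|A - A| = 1 + 2·10 = 21 (matches direct enumeration: 21).

|A - A| = 21


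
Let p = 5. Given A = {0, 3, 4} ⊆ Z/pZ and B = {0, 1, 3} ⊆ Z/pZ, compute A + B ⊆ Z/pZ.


Work in Z/5Z: reduce every sum a + b modulo 5.
Enumerate all 9 pairs:
a = 0: 0+0=0, 0+1=1, 0+3=3
a = 3: 3+0=3, 3+1=4, 3+3=1
a = 4: 4+0=4, 4+1=0, 4+3=2
Distinct residues collected: {0, 1, 2, 3, 4}
|A + B| = 5 (out of 5 total residues).

A + B = {0, 1, 2, 3, 4}


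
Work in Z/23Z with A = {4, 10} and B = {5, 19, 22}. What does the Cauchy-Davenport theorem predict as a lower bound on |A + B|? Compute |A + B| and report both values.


Cauchy-Davenport: |A + B| ≥ min(p, |A| + |B| - 1) for A, B nonempty in Z/pZ.
|A| = 2, |B| = 3, p = 23.
CD lower bound = min(23, 2 + 3 - 1) = min(23, 4) = 4.
Compute A + B mod 23 directly:
a = 4: 4+5=9, 4+19=0, 4+22=3
a = 10: 10+5=15, 10+19=6, 10+22=9
A + B = {0, 3, 6, 9, 15}, so |A + B| = 5.
Verify: 5 ≥ 4? Yes ✓.

CD lower bound = 4, actual |A + B| = 5.


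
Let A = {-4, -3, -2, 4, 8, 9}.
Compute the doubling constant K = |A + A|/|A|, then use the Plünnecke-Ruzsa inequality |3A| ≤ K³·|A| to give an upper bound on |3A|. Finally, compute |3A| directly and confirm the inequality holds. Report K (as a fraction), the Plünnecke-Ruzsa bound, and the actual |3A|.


|A| = 6.
Step 1: Compute A + A by enumerating all 36 pairs.
A + A = {-8, -7, -6, -5, -4, 0, 1, 2, 4, 5, 6, 7, 8, 12, 13, 16, 17, 18}, so |A + A| = 18.
Step 2: Doubling constant K = |A + A|/|A| = 18/6 = 18/6 ≈ 3.0000.
Step 3: Plünnecke-Ruzsa gives |3A| ≤ K³·|A| = (3.0000)³ · 6 ≈ 162.0000.
Step 4: Compute 3A = A + A + A directly by enumerating all triples (a,b,c) ∈ A³; |3A| = 35.
Step 5: Check 35 ≤ 162.0000? Yes ✓.

K = 18/6, Plünnecke-Ruzsa bound K³|A| ≈ 162.0000, |3A| = 35, inequality holds.


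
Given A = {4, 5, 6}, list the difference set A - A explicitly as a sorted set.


A - A = {a - a' : a, a' ∈ A}.
Compute a - a' for each ordered pair (a, a'):
a = 4: 4-4=0, 4-5=-1, 4-6=-2
a = 5: 5-4=1, 5-5=0, 5-6=-1
a = 6: 6-4=2, 6-5=1, 6-6=0
Collecting distinct values (and noting 0 appears from a-a):
A - A = {-2, -1, 0, 1, 2}
|A - A| = 5

A - A = {-2, -1, 0, 1, 2}


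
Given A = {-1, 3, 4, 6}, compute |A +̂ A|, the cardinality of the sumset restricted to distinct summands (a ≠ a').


Restricted sumset: A +̂ A = {a + a' : a ∈ A, a' ∈ A, a ≠ a'}.
Equivalently, take A + A and drop any sum 2a that is achievable ONLY as a + a for a ∈ A (i.e. sums representable only with equal summands).
Enumerate pairs (a, a') with a < a' (symmetric, so each unordered pair gives one sum; this covers all a ≠ a'):
  -1 + 3 = 2
  -1 + 4 = 3
  -1 + 6 = 5
  3 + 4 = 7
  3 + 6 = 9
  4 + 6 = 10
Collected distinct sums: {2, 3, 5, 7, 9, 10}
|A +̂ A| = 6
(Reference bound: |A +̂ A| ≥ 2|A| - 3 for |A| ≥ 2, with |A| = 4 giving ≥ 5.)

|A +̂ A| = 6


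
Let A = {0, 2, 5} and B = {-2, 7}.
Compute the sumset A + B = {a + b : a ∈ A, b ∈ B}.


A + B = {a + b : a ∈ A, b ∈ B}.
Enumerate all |A|·|B| = 3·2 = 6 pairs (a, b) and collect distinct sums.
a = 0: 0+-2=-2, 0+7=7
a = 2: 2+-2=0, 2+7=9
a = 5: 5+-2=3, 5+7=12
Collecting distinct sums: A + B = {-2, 0, 3, 7, 9, 12}
|A + B| = 6

A + B = {-2, 0, 3, 7, 9, 12}


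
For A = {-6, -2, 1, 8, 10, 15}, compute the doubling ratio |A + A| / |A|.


|A| = 6.
Compute A + A by enumerating all 36 pairs.
A + A = {-12, -8, -5, -4, -1, 2, 4, 6, 8, 9, 11, 13, 16, 18, 20, 23, 25, 30}, so |A + A| = 18.
K = |A + A| / |A| = 18/6 = 3/1 ≈ 3.0000.
Reference: AP of size 6 gives K = 11/6 ≈ 1.8333; a fully generic set of size 6 gives K ≈ 3.5000.

|A| = 6, |A + A| = 18, K = 18/6 = 3/1.


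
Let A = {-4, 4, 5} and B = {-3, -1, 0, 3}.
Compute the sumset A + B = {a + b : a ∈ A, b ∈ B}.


A + B = {a + b : a ∈ A, b ∈ B}.
Enumerate all |A|·|B| = 3·4 = 12 pairs (a, b) and collect distinct sums.
a = -4: -4+-3=-7, -4+-1=-5, -4+0=-4, -4+3=-1
a = 4: 4+-3=1, 4+-1=3, 4+0=4, 4+3=7
a = 5: 5+-3=2, 5+-1=4, 5+0=5, 5+3=8
Collecting distinct sums: A + B = {-7, -5, -4, -1, 1, 2, 3, 4, 5, 7, 8}
|A + B| = 11

A + B = {-7, -5, -4, -1, 1, 2, 3, 4, 5, 7, 8}


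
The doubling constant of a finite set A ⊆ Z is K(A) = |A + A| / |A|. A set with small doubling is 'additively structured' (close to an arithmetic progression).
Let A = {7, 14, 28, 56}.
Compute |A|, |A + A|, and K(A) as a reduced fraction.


|A| = 4.
Compute A + A by enumerating all 16 pairs.
A + A = {14, 21, 28, 35, 42, 56, 63, 70, 84, 112}, so |A + A| = 10.
K = |A + A| / |A| = 10/4 = 5/2 ≈ 2.5000.
Reference: AP of size 4 gives K = 7/4 ≈ 1.7500; a fully generic set of size 4 gives K ≈ 2.5000.

|A| = 4, |A + A| = 10, K = 10/4 = 5/2.


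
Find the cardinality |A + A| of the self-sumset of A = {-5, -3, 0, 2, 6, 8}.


A + A = {a + a' : a, a' ∈ A}; |A| = 6.
General bounds: 2|A| - 1 ≤ |A + A| ≤ |A|(|A|+1)/2, i.e. 11 ≤ |A + A| ≤ 21.
Lower bound 2|A|-1 is attained iff A is an arithmetic progression.
Enumerate sums a + a' for a ≤ a' (symmetric, so this suffices):
a = -5: -5+-5=-10, -5+-3=-8, -5+0=-5, -5+2=-3, -5+6=1, -5+8=3
a = -3: -3+-3=-6, -3+0=-3, -3+2=-1, -3+6=3, -3+8=5
a = 0: 0+0=0, 0+2=2, 0+6=6, 0+8=8
a = 2: 2+2=4, 2+6=8, 2+8=10
a = 6: 6+6=12, 6+8=14
a = 8: 8+8=16
Distinct sums: {-10, -8, -6, -5, -3, -1, 0, 1, 2, 3, 4, 5, 6, 8, 10, 12, 14, 16}
|A + A| = 18

|A + A| = 18


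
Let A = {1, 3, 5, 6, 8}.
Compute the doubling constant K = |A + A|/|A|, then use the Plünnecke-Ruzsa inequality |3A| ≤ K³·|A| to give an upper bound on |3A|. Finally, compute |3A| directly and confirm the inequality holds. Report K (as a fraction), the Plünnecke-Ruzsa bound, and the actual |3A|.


|A| = 5.
Step 1: Compute A + A by enumerating all 25 pairs.
A + A = {2, 4, 6, 7, 8, 9, 10, 11, 12, 13, 14, 16}, so |A + A| = 12.
Step 2: Doubling constant K = |A + A|/|A| = 12/5 = 12/5 ≈ 2.4000.
Step 3: Plünnecke-Ruzsa gives |3A| ≤ K³·|A| = (2.4000)³ · 5 ≈ 69.1200.
Step 4: Compute 3A = A + A + A directly by enumerating all triples (a,b,c) ∈ A³; |3A| = 19.
Step 5: Check 19 ≤ 69.1200? Yes ✓.

K = 12/5, Plünnecke-Ruzsa bound K³|A| ≈ 69.1200, |3A| = 19, inequality holds.


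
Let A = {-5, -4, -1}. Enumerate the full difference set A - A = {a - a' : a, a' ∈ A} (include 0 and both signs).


A - A = {a - a' : a, a' ∈ A}.
Compute a - a' for each ordered pair (a, a'):
a = -5: -5--5=0, -5--4=-1, -5--1=-4
a = -4: -4--5=1, -4--4=0, -4--1=-3
a = -1: -1--5=4, -1--4=3, -1--1=0
Collecting distinct values (and noting 0 appears from a-a):
A - A = {-4, -3, -1, 0, 1, 3, 4}
|A - A| = 7

A - A = {-4, -3, -1, 0, 1, 3, 4}


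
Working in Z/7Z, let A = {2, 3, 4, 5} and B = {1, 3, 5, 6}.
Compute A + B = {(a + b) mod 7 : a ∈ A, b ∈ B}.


Work in Z/7Z: reduce every sum a + b modulo 7.
Enumerate all 16 pairs:
a = 2: 2+1=3, 2+3=5, 2+5=0, 2+6=1
a = 3: 3+1=4, 3+3=6, 3+5=1, 3+6=2
a = 4: 4+1=5, 4+3=0, 4+5=2, 4+6=3
a = 5: 5+1=6, 5+3=1, 5+5=3, 5+6=4
Distinct residues collected: {0, 1, 2, 3, 4, 5, 6}
|A + B| = 7 (out of 7 total residues).

A + B = {0, 1, 2, 3, 4, 5, 6}


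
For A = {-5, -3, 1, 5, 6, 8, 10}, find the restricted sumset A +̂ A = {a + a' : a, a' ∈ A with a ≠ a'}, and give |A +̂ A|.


Restricted sumset: A +̂ A = {a + a' : a ∈ A, a' ∈ A, a ≠ a'}.
Equivalently, take A + A and drop any sum 2a that is achievable ONLY as a + a for a ∈ A (i.e. sums representable only with equal summands).
Enumerate pairs (a, a') with a < a' (symmetric, so each unordered pair gives one sum; this covers all a ≠ a'):
  -5 + -3 = -8
  -5 + 1 = -4
  -5 + 5 = 0
  -5 + 6 = 1
  -5 + 8 = 3
  -5 + 10 = 5
  -3 + 1 = -2
  -3 + 5 = 2
  -3 + 6 = 3
  -3 + 8 = 5
  -3 + 10 = 7
  1 + 5 = 6
  1 + 6 = 7
  1 + 8 = 9
  1 + 10 = 11
  5 + 6 = 11
  5 + 8 = 13
  5 + 10 = 15
  6 + 8 = 14
  6 + 10 = 16
  8 + 10 = 18
Collected distinct sums: {-8, -4, -2, 0, 1, 2, 3, 5, 6, 7, 9, 11, 13, 14, 15, 16, 18}
|A +̂ A| = 17
(Reference bound: |A +̂ A| ≥ 2|A| - 3 for |A| ≥ 2, with |A| = 7 giving ≥ 11.)

|A +̂ A| = 17


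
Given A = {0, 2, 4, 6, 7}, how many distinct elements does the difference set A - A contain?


A - A = {a - a' : a, a' ∈ A}; |A| = 5.
Bounds: 2|A|-1 ≤ |A - A| ≤ |A|² - |A| + 1, i.e. 9 ≤ |A - A| ≤ 21.
Note: 0 ∈ A - A always (from a - a). The set is symmetric: if d ∈ A - A then -d ∈ A - A.
Enumerate nonzero differences d = a - a' with a > a' (then include -d):
Positive differences: {1, 2, 3, 4, 5, 6, 7}
Full difference set: {0} ∪ (positive diffs) ∪ (negative diffs).
|A - A| = 1 + 2·7 = 15 (matches direct enumeration: 15).

|A - A| = 15


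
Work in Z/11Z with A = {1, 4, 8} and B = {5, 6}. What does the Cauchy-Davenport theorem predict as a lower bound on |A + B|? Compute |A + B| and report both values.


Cauchy-Davenport: |A + B| ≥ min(p, |A| + |B| - 1) for A, B nonempty in Z/pZ.
|A| = 3, |B| = 2, p = 11.
CD lower bound = min(11, 3 + 2 - 1) = min(11, 4) = 4.
Compute A + B mod 11 directly:
a = 1: 1+5=6, 1+6=7
a = 4: 4+5=9, 4+6=10
a = 8: 8+5=2, 8+6=3
A + B = {2, 3, 6, 7, 9, 10}, so |A + B| = 6.
Verify: 6 ≥ 4? Yes ✓.

CD lower bound = 4, actual |A + B| = 6.


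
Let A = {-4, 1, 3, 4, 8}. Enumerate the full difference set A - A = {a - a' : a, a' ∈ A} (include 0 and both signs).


A - A = {a - a' : a, a' ∈ A}.
Compute a - a' for each ordered pair (a, a'):
a = -4: -4--4=0, -4-1=-5, -4-3=-7, -4-4=-8, -4-8=-12
a = 1: 1--4=5, 1-1=0, 1-3=-2, 1-4=-3, 1-8=-7
a = 3: 3--4=7, 3-1=2, 3-3=0, 3-4=-1, 3-8=-5
a = 4: 4--4=8, 4-1=3, 4-3=1, 4-4=0, 4-8=-4
a = 8: 8--4=12, 8-1=7, 8-3=5, 8-4=4, 8-8=0
Collecting distinct values (and noting 0 appears from a-a):
A - A = {-12, -8, -7, -5, -4, -3, -2, -1, 0, 1, 2, 3, 4, 5, 7, 8, 12}
|A - A| = 17

A - A = {-12, -8, -7, -5, -4, -3, -2, -1, 0, 1, 2, 3, 4, 5, 7, 8, 12}


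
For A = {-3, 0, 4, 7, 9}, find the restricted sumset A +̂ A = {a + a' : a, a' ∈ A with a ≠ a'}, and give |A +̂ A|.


Restricted sumset: A +̂ A = {a + a' : a ∈ A, a' ∈ A, a ≠ a'}.
Equivalently, take A + A and drop any sum 2a that is achievable ONLY as a + a for a ∈ A (i.e. sums representable only with equal summands).
Enumerate pairs (a, a') with a < a' (symmetric, so each unordered pair gives one sum; this covers all a ≠ a'):
  -3 + 0 = -3
  -3 + 4 = 1
  -3 + 7 = 4
  -3 + 9 = 6
  0 + 4 = 4
  0 + 7 = 7
  0 + 9 = 9
  4 + 7 = 11
  4 + 9 = 13
  7 + 9 = 16
Collected distinct sums: {-3, 1, 4, 6, 7, 9, 11, 13, 16}
|A +̂ A| = 9
(Reference bound: |A +̂ A| ≥ 2|A| - 3 for |A| ≥ 2, with |A| = 5 giving ≥ 7.)

|A +̂ A| = 9


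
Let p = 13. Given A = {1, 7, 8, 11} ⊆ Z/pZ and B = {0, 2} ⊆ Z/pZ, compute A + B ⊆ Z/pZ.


Work in Z/13Z: reduce every sum a + b modulo 13.
Enumerate all 8 pairs:
a = 1: 1+0=1, 1+2=3
a = 7: 7+0=7, 7+2=9
a = 8: 8+0=8, 8+2=10
a = 11: 11+0=11, 11+2=0
Distinct residues collected: {0, 1, 3, 7, 8, 9, 10, 11}
|A + B| = 8 (out of 13 total residues).

A + B = {0, 1, 3, 7, 8, 9, 10, 11}


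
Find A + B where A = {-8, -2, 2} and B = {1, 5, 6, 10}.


A + B = {a + b : a ∈ A, b ∈ B}.
Enumerate all |A|·|B| = 3·4 = 12 pairs (a, b) and collect distinct sums.
a = -8: -8+1=-7, -8+5=-3, -8+6=-2, -8+10=2
a = -2: -2+1=-1, -2+5=3, -2+6=4, -2+10=8
a = 2: 2+1=3, 2+5=7, 2+6=8, 2+10=12
Collecting distinct sums: A + B = {-7, -3, -2, -1, 2, 3, 4, 7, 8, 12}
|A + B| = 10

A + B = {-7, -3, -2, -1, 2, 3, 4, 7, 8, 12}


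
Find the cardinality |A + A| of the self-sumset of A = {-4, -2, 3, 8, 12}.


A + A = {a + a' : a, a' ∈ A}; |A| = 5.
General bounds: 2|A| - 1 ≤ |A + A| ≤ |A|(|A|+1)/2, i.e. 9 ≤ |A + A| ≤ 15.
Lower bound 2|A|-1 is attained iff A is an arithmetic progression.
Enumerate sums a + a' for a ≤ a' (symmetric, so this suffices):
a = -4: -4+-4=-8, -4+-2=-6, -4+3=-1, -4+8=4, -4+12=8
a = -2: -2+-2=-4, -2+3=1, -2+8=6, -2+12=10
a = 3: 3+3=6, 3+8=11, 3+12=15
a = 8: 8+8=16, 8+12=20
a = 12: 12+12=24
Distinct sums: {-8, -6, -4, -1, 1, 4, 6, 8, 10, 11, 15, 16, 20, 24}
|A + A| = 14

|A + A| = 14


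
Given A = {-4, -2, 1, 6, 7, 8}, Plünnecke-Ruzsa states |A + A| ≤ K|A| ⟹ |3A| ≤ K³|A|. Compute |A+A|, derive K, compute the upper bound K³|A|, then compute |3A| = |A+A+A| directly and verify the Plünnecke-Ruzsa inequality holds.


|A| = 6.
Step 1: Compute A + A by enumerating all 36 pairs.
A + A = {-8, -6, -4, -3, -1, 2, 3, 4, 5, 6, 7, 8, 9, 12, 13, 14, 15, 16}, so |A + A| = 18.
Step 2: Doubling constant K = |A + A|/|A| = 18/6 = 18/6 ≈ 3.0000.
Step 3: Plünnecke-Ruzsa gives |3A| ≤ K³·|A| = (3.0000)³ · 6 ≈ 162.0000.
Step 4: Compute 3A = A + A + A directly by enumerating all triples (a,b,c) ∈ A³; |3A| = 34.
Step 5: Check 34 ≤ 162.0000? Yes ✓.

K = 18/6, Plünnecke-Ruzsa bound K³|A| ≈ 162.0000, |3A| = 34, inequality holds.


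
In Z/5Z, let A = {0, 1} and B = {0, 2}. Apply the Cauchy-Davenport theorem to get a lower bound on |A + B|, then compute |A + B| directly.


Cauchy-Davenport: |A + B| ≥ min(p, |A| + |B| - 1) for A, B nonempty in Z/pZ.
|A| = 2, |B| = 2, p = 5.
CD lower bound = min(5, 2 + 2 - 1) = min(5, 3) = 3.
Compute A + B mod 5 directly:
a = 0: 0+0=0, 0+2=2
a = 1: 1+0=1, 1+2=3
A + B = {0, 1, 2, 3}, so |A + B| = 4.
Verify: 4 ≥ 3? Yes ✓.

CD lower bound = 3, actual |A + B| = 4.


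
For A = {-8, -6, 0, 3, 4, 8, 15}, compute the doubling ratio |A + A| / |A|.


|A| = 7.
Compute A + A by enumerating all 49 pairs.
A + A = {-16, -14, -12, -8, -6, -5, -4, -3, -2, 0, 2, 3, 4, 6, 7, 8, 9, 11, 12, 15, 16, 18, 19, 23, 30}, so |A + A| = 25.
K = |A + A| / |A| = 25/7 (already in lowest terms) ≈ 3.5714.
Reference: AP of size 7 gives K = 13/7 ≈ 1.8571; a fully generic set of size 7 gives K ≈ 4.0000.

|A| = 7, |A + A| = 25, K = 25/7.


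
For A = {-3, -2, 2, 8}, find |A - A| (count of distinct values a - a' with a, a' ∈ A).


A - A = {a - a' : a, a' ∈ A}; |A| = 4.
Bounds: 2|A|-1 ≤ |A - A| ≤ |A|² - |A| + 1, i.e. 7 ≤ |A - A| ≤ 13.
Note: 0 ∈ A - A always (from a - a). The set is symmetric: if d ∈ A - A then -d ∈ A - A.
Enumerate nonzero differences d = a - a' with a > a' (then include -d):
Positive differences: {1, 4, 5, 6, 10, 11}
Full difference set: {0} ∪ (positive diffs) ∪ (negative diffs).
|A - A| = 1 + 2·6 = 13 (matches direct enumeration: 13).

|A - A| = 13


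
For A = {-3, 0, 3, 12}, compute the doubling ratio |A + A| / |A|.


|A| = 4.
Compute A + A by enumerating all 16 pairs.
A + A = {-6, -3, 0, 3, 6, 9, 12, 15, 24}, so |A + A| = 9.
K = |A + A| / |A| = 9/4 (already in lowest terms) ≈ 2.2500.
Reference: AP of size 4 gives K = 7/4 ≈ 1.7500; a fully generic set of size 4 gives K ≈ 2.5000.

|A| = 4, |A + A| = 9, K = 9/4.


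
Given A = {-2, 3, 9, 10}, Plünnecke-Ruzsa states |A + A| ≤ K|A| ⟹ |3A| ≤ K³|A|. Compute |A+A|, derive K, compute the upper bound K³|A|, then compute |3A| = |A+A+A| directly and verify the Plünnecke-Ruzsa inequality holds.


|A| = 4.
Step 1: Compute A + A by enumerating all 16 pairs.
A + A = {-4, 1, 6, 7, 8, 12, 13, 18, 19, 20}, so |A + A| = 10.
Step 2: Doubling constant K = |A + A|/|A| = 10/4 = 10/4 ≈ 2.5000.
Step 3: Plünnecke-Ruzsa gives |3A| ≤ K³·|A| = (2.5000)³ · 4 ≈ 62.5000.
Step 4: Compute 3A = A + A + A directly by enumerating all triples (a,b,c) ∈ A³; |3A| = 19.
Step 5: Check 19 ≤ 62.5000? Yes ✓.

K = 10/4, Plünnecke-Ruzsa bound K³|A| ≈ 62.5000, |3A| = 19, inequality holds.


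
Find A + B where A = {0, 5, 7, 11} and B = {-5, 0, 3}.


A + B = {a + b : a ∈ A, b ∈ B}.
Enumerate all |A|·|B| = 4·3 = 12 pairs (a, b) and collect distinct sums.
a = 0: 0+-5=-5, 0+0=0, 0+3=3
a = 5: 5+-5=0, 5+0=5, 5+3=8
a = 7: 7+-5=2, 7+0=7, 7+3=10
a = 11: 11+-5=6, 11+0=11, 11+3=14
Collecting distinct sums: A + B = {-5, 0, 2, 3, 5, 6, 7, 8, 10, 11, 14}
|A + B| = 11

A + B = {-5, 0, 2, 3, 5, 6, 7, 8, 10, 11, 14}


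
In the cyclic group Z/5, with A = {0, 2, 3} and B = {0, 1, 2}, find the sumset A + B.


Work in Z/5Z: reduce every sum a + b modulo 5.
Enumerate all 9 pairs:
a = 0: 0+0=0, 0+1=1, 0+2=2
a = 2: 2+0=2, 2+1=3, 2+2=4
a = 3: 3+0=3, 3+1=4, 3+2=0
Distinct residues collected: {0, 1, 2, 3, 4}
|A + B| = 5 (out of 5 total residues).

A + B = {0, 1, 2, 3, 4}


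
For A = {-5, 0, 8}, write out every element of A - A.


A - A = {a - a' : a, a' ∈ A}.
Compute a - a' for each ordered pair (a, a'):
a = -5: -5--5=0, -5-0=-5, -5-8=-13
a = 0: 0--5=5, 0-0=0, 0-8=-8
a = 8: 8--5=13, 8-0=8, 8-8=0
Collecting distinct values (and noting 0 appears from a-a):
A - A = {-13, -8, -5, 0, 5, 8, 13}
|A - A| = 7

A - A = {-13, -8, -5, 0, 5, 8, 13}


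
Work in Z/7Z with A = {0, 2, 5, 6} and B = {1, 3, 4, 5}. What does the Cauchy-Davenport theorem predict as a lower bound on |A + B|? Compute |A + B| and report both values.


Cauchy-Davenport: |A + B| ≥ min(p, |A| + |B| - 1) for A, B nonempty in Z/pZ.
|A| = 4, |B| = 4, p = 7.
CD lower bound = min(7, 4 + 4 - 1) = min(7, 7) = 7.
Compute A + B mod 7 directly:
a = 0: 0+1=1, 0+3=3, 0+4=4, 0+5=5
a = 2: 2+1=3, 2+3=5, 2+4=6, 2+5=0
a = 5: 5+1=6, 5+3=1, 5+4=2, 5+5=3
a = 6: 6+1=0, 6+3=2, 6+4=3, 6+5=4
A + B = {0, 1, 2, 3, 4, 5, 6}, so |A + B| = 7.
Verify: 7 ≥ 7? Yes ✓.

CD lower bound = 7, actual |A + B| = 7.


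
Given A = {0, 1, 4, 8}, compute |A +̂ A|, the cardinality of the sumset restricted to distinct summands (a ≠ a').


Restricted sumset: A +̂ A = {a + a' : a ∈ A, a' ∈ A, a ≠ a'}.
Equivalently, take A + A and drop any sum 2a that is achievable ONLY as a + a for a ∈ A (i.e. sums representable only with equal summands).
Enumerate pairs (a, a') with a < a' (symmetric, so each unordered pair gives one sum; this covers all a ≠ a'):
  0 + 1 = 1
  0 + 4 = 4
  0 + 8 = 8
  1 + 4 = 5
  1 + 8 = 9
  4 + 8 = 12
Collected distinct sums: {1, 4, 5, 8, 9, 12}
|A +̂ A| = 6
(Reference bound: |A +̂ A| ≥ 2|A| - 3 for |A| ≥ 2, with |A| = 4 giving ≥ 5.)

|A +̂ A| = 6


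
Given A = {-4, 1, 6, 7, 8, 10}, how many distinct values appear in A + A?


A + A = {a + a' : a, a' ∈ A}; |A| = 6.
General bounds: 2|A| - 1 ≤ |A + A| ≤ |A|(|A|+1)/2, i.e. 11 ≤ |A + A| ≤ 21.
Lower bound 2|A|-1 is attained iff A is an arithmetic progression.
Enumerate sums a + a' for a ≤ a' (symmetric, so this suffices):
a = -4: -4+-4=-8, -4+1=-3, -4+6=2, -4+7=3, -4+8=4, -4+10=6
a = 1: 1+1=2, 1+6=7, 1+7=8, 1+8=9, 1+10=11
a = 6: 6+6=12, 6+7=13, 6+8=14, 6+10=16
a = 7: 7+7=14, 7+8=15, 7+10=17
a = 8: 8+8=16, 8+10=18
a = 10: 10+10=20
Distinct sums: {-8, -3, 2, 3, 4, 6, 7, 8, 9, 11, 12, 13, 14, 15, 16, 17, 18, 20}
|A + A| = 18

|A + A| = 18


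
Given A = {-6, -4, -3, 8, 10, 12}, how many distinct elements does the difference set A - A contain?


A - A = {a - a' : a, a' ∈ A}; |A| = 6.
Bounds: 2|A|-1 ≤ |A - A| ≤ |A|² - |A| + 1, i.e. 11 ≤ |A - A| ≤ 31.
Note: 0 ∈ A - A always (from a - a). The set is symmetric: if d ∈ A - A then -d ∈ A - A.
Enumerate nonzero differences d = a - a' with a > a' (then include -d):
Positive differences: {1, 2, 3, 4, 11, 12, 13, 14, 15, 16, 18}
Full difference set: {0} ∪ (positive diffs) ∪ (negative diffs).
|A - A| = 1 + 2·11 = 23 (matches direct enumeration: 23).

|A - A| = 23


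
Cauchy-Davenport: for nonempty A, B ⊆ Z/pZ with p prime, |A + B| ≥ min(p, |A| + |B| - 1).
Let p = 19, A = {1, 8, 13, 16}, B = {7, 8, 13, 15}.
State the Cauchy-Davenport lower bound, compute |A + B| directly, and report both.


Cauchy-Davenport: |A + B| ≥ min(p, |A| + |B| - 1) for A, B nonempty in Z/pZ.
|A| = 4, |B| = 4, p = 19.
CD lower bound = min(19, 4 + 4 - 1) = min(19, 7) = 7.
Compute A + B mod 19 directly:
a = 1: 1+7=8, 1+8=9, 1+13=14, 1+15=16
a = 8: 8+7=15, 8+8=16, 8+13=2, 8+15=4
a = 13: 13+7=1, 13+8=2, 13+13=7, 13+15=9
a = 16: 16+7=4, 16+8=5, 16+13=10, 16+15=12
A + B = {1, 2, 4, 5, 7, 8, 9, 10, 12, 14, 15, 16}, so |A + B| = 12.
Verify: 12 ≥ 7? Yes ✓.

CD lower bound = 7, actual |A + B| = 12.


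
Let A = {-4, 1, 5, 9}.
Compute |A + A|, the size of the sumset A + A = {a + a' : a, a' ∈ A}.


A + A = {a + a' : a, a' ∈ A}; |A| = 4.
General bounds: 2|A| - 1 ≤ |A + A| ≤ |A|(|A|+1)/2, i.e. 7 ≤ |A + A| ≤ 10.
Lower bound 2|A|-1 is attained iff A is an arithmetic progression.
Enumerate sums a + a' for a ≤ a' (symmetric, so this suffices):
a = -4: -4+-4=-8, -4+1=-3, -4+5=1, -4+9=5
a = 1: 1+1=2, 1+5=6, 1+9=10
a = 5: 5+5=10, 5+9=14
a = 9: 9+9=18
Distinct sums: {-8, -3, 1, 2, 5, 6, 10, 14, 18}
|A + A| = 9

|A + A| = 9


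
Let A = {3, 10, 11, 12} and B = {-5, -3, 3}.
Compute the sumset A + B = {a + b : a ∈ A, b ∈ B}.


A + B = {a + b : a ∈ A, b ∈ B}.
Enumerate all |A|·|B| = 4·3 = 12 pairs (a, b) and collect distinct sums.
a = 3: 3+-5=-2, 3+-3=0, 3+3=6
a = 10: 10+-5=5, 10+-3=7, 10+3=13
a = 11: 11+-5=6, 11+-3=8, 11+3=14
a = 12: 12+-5=7, 12+-3=9, 12+3=15
Collecting distinct sums: A + B = {-2, 0, 5, 6, 7, 8, 9, 13, 14, 15}
|A + B| = 10

A + B = {-2, 0, 5, 6, 7, 8, 9, 13, 14, 15}


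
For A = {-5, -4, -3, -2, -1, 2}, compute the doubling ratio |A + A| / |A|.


|A| = 6.
Compute A + A by enumerating all 36 pairs.
A + A = {-10, -9, -8, -7, -6, -5, -4, -3, -2, -1, 0, 1, 4}, so |A + A| = 13.
K = |A + A| / |A| = 13/6 (already in lowest terms) ≈ 2.1667.
Reference: AP of size 6 gives K = 11/6 ≈ 1.8333; a fully generic set of size 6 gives K ≈ 3.5000.

|A| = 6, |A + A| = 13, K = 13/6.


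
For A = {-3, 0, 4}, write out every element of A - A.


A - A = {a - a' : a, a' ∈ A}.
Compute a - a' for each ordered pair (a, a'):
a = -3: -3--3=0, -3-0=-3, -3-4=-7
a = 0: 0--3=3, 0-0=0, 0-4=-4
a = 4: 4--3=7, 4-0=4, 4-4=0
Collecting distinct values (and noting 0 appears from a-a):
A - A = {-7, -4, -3, 0, 3, 4, 7}
|A - A| = 7

A - A = {-7, -4, -3, 0, 3, 4, 7}


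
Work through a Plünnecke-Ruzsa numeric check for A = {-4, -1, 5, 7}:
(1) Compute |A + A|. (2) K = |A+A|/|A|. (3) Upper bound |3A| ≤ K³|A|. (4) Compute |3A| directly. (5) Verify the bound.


|A| = 4.
Step 1: Compute A + A by enumerating all 16 pairs.
A + A = {-8, -5, -2, 1, 3, 4, 6, 10, 12, 14}, so |A + A| = 10.
Step 2: Doubling constant K = |A + A|/|A| = 10/4 = 10/4 ≈ 2.5000.
Step 3: Plünnecke-Ruzsa gives |3A| ≤ K³·|A| = (2.5000)³ · 4 ≈ 62.5000.
Step 4: Compute 3A = A + A + A directly by enumerating all triples (a,b,c) ∈ A³; |3A| = 19.
Step 5: Check 19 ≤ 62.5000? Yes ✓.

K = 10/4, Plünnecke-Ruzsa bound K³|A| ≈ 62.5000, |3A| = 19, inequality holds.


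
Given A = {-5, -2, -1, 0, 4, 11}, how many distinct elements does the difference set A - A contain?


A - A = {a - a' : a, a' ∈ A}; |A| = 6.
Bounds: 2|A|-1 ≤ |A - A| ≤ |A|² - |A| + 1, i.e. 11 ≤ |A - A| ≤ 31.
Note: 0 ∈ A - A always (from a - a). The set is symmetric: if d ∈ A - A then -d ∈ A - A.
Enumerate nonzero differences d = a - a' with a > a' (then include -d):
Positive differences: {1, 2, 3, 4, 5, 6, 7, 9, 11, 12, 13, 16}
Full difference set: {0} ∪ (positive diffs) ∪ (negative diffs).
|A - A| = 1 + 2·12 = 25 (matches direct enumeration: 25).

|A - A| = 25


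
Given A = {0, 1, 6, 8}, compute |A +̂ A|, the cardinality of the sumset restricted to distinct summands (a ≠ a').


Restricted sumset: A +̂ A = {a + a' : a ∈ A, a' ∈ A, a ≠ a'}.
Equivalently, take A + A and drop any sum 2a that is achievable ONLY as a + a for a ∈ A (i.e. sums representable only with equal summands).
Enumerate pairs (a, a') with a < a' (symmetric, so each unordered pair gives one sum; this covers all a ≠ a'):
  0 + 1 = 1
  0 + 6 = 6
  0 + 8 = 8
  1 + 6 = 7
  1 + 8 = 9
  6 + 8 = 14
Collected distinct sums: {1, 6, 7, 8, 9, 14}
|A +̂ A| = 6
(Reference bound: |A +̂ A| ≥ 2|A| - 3 for |A| ≥ 2, with |A| = 4 giving ≥ 5.)

|A +̂ A| = 6


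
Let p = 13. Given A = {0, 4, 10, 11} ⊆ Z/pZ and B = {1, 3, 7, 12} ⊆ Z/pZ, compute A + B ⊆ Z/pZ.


Work in Z/13Z: reduce every sum a + b modulo 13.
Enumerate all 16 pairs:
a = 0: 0+1=1, 0+3=3, 0+7=7, 0+12=12
a = 4: 4+1=5, 4+3=7, 4+7=11, 4+12=3
a = 10: 10+1=11, 10+3=0, 10+7=4, 10+12=9
a = 11: 11+1=12, 11+3=1, 11+7=5, 11+12=10
Distinct residues collected: {0, 1, 3, 4, 5, 7, 9, 10, 11, 12}
|A + B| = 10 (out of 13 total residues).

A + B = {0, 1, 3, 4, 5, 7, 9, 10, 11, 12}


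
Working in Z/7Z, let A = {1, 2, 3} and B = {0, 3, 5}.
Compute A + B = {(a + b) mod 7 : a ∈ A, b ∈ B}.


Work in Z/7Z: reduce every sum a + b modulo 7.
Enumerate all 9 pairs:
a = 1: 1+0=1, 1+3=4, 1+5=6
a = 2: 2+0=2, 2+3=5, 2+5=0
a = 3: 3+0=3, 3+3=6, 3+5=1
Distinct residues collected: {0, 1, 2, 3, 4, 5, 6}
|A + B| = 7 (out of 7 total residues).

A + B = {0, 1, 2, 3, 4, 5, 6}


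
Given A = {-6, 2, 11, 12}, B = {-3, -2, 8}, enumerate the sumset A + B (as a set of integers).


A + B = {a + b : a ∈ A, b ∈ B}.
Enumerate all |A|·|B| = 4·3 = 12 pairs (a, b) and collect distinct sums.
a = -6: -6+-3=-9, -6+-2=-8, -6+8=2
a = 2: 2+-3=-1, 2+-2=0, 2+8=10
a = 11: 11+-3=8, 11+-2=9, 11+8=19
a = 12: 12+-3=9, 12+-2=10, 12+8=20
Collecting distinct sums: A + B = {-9, -8, -1, 0, 2, 8, 9, 10, 19, 20}
|A + B| = 10

A + B = {-9, -8, -1, 0, 2, 8, 9, 10, 19, 20}


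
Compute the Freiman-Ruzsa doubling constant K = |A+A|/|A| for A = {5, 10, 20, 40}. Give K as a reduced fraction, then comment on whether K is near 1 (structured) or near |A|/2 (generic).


|A| = 4.
Compute A + A by enumerating all 16 pairs.
A + A = {10, 15, 20, 25, 30, 40, 45, 50, 60, 80}, so |A + A| = 10.
K = |A + A| / |A| = 10/4 = 5/2 ≈ 2.5000.
Reference: AP of size 4 gives K = 7/4 ≈ 1.7500; a fully generic set of size 4 gives K ≈ 2.5000.

|A| = 4, |A + A| = 10, K = 10/4 = 5/2.


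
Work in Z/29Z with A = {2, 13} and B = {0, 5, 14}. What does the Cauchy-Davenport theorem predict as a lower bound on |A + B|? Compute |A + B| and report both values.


Cauchy-Davenport: |A + B| ≥ min(p, |A| + |B| - 1) for A, B nonempty in Z/pZ.
|A| = 2, |B| = 3, p = 29.
CD lower bound = min(29, 2 + 3 - 1) = min(29, 4) = 4.
Compute A + B mod 29 directly:
a = 2: 2+0=2, 2+5=7, 2+14=16
a = 13: 13+0=13, 13+5=18, 13+14=27
A + B = {2, 7, 13, 16, 18, 27}, so |A + B| = 6.
Verify: 6 ≥ 4? Yes ✓.

CD lower bound = 4, actual |A + B| = 6.


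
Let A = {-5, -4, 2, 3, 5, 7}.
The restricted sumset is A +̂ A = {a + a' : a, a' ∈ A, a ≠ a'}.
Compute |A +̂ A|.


Restricted sumset: A +̂ A = {a + a' : a ∈ A, a' ∈ A, a ≠ a'}.
Equivalently, take A + A and drop any sum 2a that is achievable ONLY as a + a for a ∈ A (i.e. sums representable only with equal summands).
Enumerate pairs (a, a') with a < a' (symmetric, so each unordered pair gives one sum; this covers all a ≠ a'):
  -5 + -4 = -9
  -5 + 2 = -3
  -5 + 3 = -2
  -5 + 5 = 0
  -5 + 7 = 2
  -4 + 2 = -2
  -4 + 3 = -1
  -4 + 5 = 1
  -4 + 7 = 3
  2 + 3 = 5
  2 + 5 = 7
  2 + 7 = 9
  3 + 5 = 8
  3 + 7 = 10
  5 + 7 = 12
Collected distinct sums: {-9, -3, -2, -1, 0, 1, 2, 3, 5, 7, 8, 9, 10, 12}
|A +̂ A| = 14
(Reference bound: |A +̂ A| ≥ 2|A| - 3 for |A| ≥ 2, with |A| = 6 giving ≥ 9.)

|A +̂ A| = 14


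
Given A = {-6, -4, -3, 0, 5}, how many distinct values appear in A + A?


A + A = {a + a' : a, a' ∈ A}; |A| = 5.
General bounds: 2|A| - 1 ≤ |A + A| ≤ |A|(|A|+1)/2, i.e. 9 ≤ |A + A| ≤ 15.
Lower bound 2|A|-1 is attained iff A is an arithmetic progression.
Enumerate sums a + a' for a ≤ a' (symmetric, so this suffices):
a = -6: -6+-6=-12, -6+-4=-10, -6+-3=-9, -6+0=-6, -6+5=-1
a = -4: -4+-4=-8, -4+-3=-7, -4+0=-4, -4+5=1
a = -3: -3+-3=-6, -3+0=-3, -3+5=2
a = 0: 0+0=0, 0+5=5
a = 5: 5+5=10
Distinct sums: {-12, -10, -9, -8, -7, -6, -4, -3, -1, 0, 1, 2, 5, 10}
|A + A| = 14

|A + A| = 14


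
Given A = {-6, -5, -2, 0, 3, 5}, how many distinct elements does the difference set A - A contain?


A - A = {a - a' : a, a' ∈ A}; |A| = 6.
Bounds: 2|A|-1 ≤ |A - A| ≤ |A|² - |A| + 1, i.e. 11 ≤ |A - A| ≤ 31.
Note: 0 ∈ A - A always (from a - a). The set is symmetric: if d ∈ A - A then -d ∈ A - A.
Enumerate nonzero differences d = a - a' with a > a' (then include -d):
Positive differences: {1, 2, 3, 4, 5, 6, 7, 8, 9, 10, 11}
Full difference set: {0} ∪ (positive diffs) ∪ (negative diffs).
|A - A| = 1 + 2·11 = 23 (matches direct enumeration: 23).

|A - A| = 23


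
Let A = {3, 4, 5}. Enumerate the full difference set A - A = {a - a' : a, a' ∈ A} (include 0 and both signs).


A - A = {a - a' : a, a' ∈ A}.
Compute a - a' for each ordered pair (a, a'):
a = 3: 3-3=0, 3-4=-1, 3-5=-2
a = 4: 4-3=1, 4-4=0, 4-5=-1
a = 5: 5-3=2, 5-4=1, 5-5=0
Collecting distinct values (and noting 0 appears from a-a):
A - A = {-2, -1, 0, 1, 2}
|A - A| = 5

A - A = {-2, -1, 0, 1, 2}


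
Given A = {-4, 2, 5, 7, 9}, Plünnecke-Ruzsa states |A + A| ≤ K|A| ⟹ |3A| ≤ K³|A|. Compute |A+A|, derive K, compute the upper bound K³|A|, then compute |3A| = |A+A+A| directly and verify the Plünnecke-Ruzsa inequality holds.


|A| = 5.
Step 1: Compute A + A by enumerating all 25 pairs.
A + A = {-8, -2, 1, 3, 4, 5, 7, 9, 10, 11, 12, 14, 16, 18}, so |A + A| = 14.
Step 2: Doubling constant K = |A + A|/|A| = 14/5 = 14/5 ≈ 2.8000.
Step 3: Plünnecke-Ruzsa gives |3A| ≤ K³·|A| = (2.8000)³ · 5 ≈ 109.7600.
Step 4: Compute 3A = A + A + A directly by enumerating all triples (a,b,c) ∈ A³; |3A| = 27.
Step 5: Check 27 ≤ 109.7600? Yes ✓.

K = 14/5, Plünnecke-Ruzsa bound K³|A| ≈ 109.7600, |3A| = 27, inequality holds.


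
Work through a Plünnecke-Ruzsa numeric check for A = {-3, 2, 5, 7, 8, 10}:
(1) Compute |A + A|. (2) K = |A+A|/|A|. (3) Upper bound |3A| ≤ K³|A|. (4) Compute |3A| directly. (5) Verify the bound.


|A| = 6.
Step 1: Compute A + A by enumerating all 36 pairs.
A + A = {-6, -1, 2, 4, 5, 7, 9, 10, 12, 13, 14, 15, 16, 17, 18, 20}, so |A + A| = 16.
Step 2: Doubling constant K = |A + A|/|A| = 16/6 = 16/6 ≈ 2.6667.
Step 3: Plünnecke-Ruzsa gives |3A| ≤ K³·|A| = (2.6667)³ · 6 ≈ 113.7778.
Step 4: Compute 3A = A + A + A directly by enumerating all triples (a,b,c) ∈ A³; |3A| = 29.
Step 5: Check 29 ≤ 113.7778? Yes ✓.

K = 16/6, Plünnecke-Ruzsa bound K³|A| ≈ 113.7778, |3A| = 29, inequality holds.


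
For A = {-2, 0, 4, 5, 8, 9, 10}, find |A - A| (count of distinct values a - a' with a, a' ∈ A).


A - A = {a - a' : a, a' ∈ A}; |A| = 7.
Bounds: 2|A|-1 ≤ |A - A| ≤ |A|² - |A| + 1, i.e. 13 ≤ |A - A| ≤ 43.
Note: 0 ∈ A - A always (from a - a). The set is symmetric: if d ∈ A - A then -d ∈ A - A.
Enumerate nonzero differences d = a - a' with a > a' (then include -d):
Positive differences: {1, 2, 3, 4, 5, 6, 7, 8, 9, 10, 11, 12}
Full difference set: {0} ∪ (positive diffs) ∪ (negative diffs).
|A - A| = 1 + 2·12 = 25 (matches direct enumeration: 25).

|A - A| = 25


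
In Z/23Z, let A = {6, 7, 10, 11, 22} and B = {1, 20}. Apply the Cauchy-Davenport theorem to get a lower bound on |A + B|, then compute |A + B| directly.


Cauchy-Davenport: |A + B| ≥ min(p, |A| + |B| - 1) for A, B nonempty in Z/pZ.
|A| = 5, |B| = 2, p = 23.
CD lower bound = min(23, 5 + 2 - 1) = min(23, 6) = 6.
Compute A + B mod 23 directly:
a = 6: 6+1=7, 6+20=3
a = 7: 7+1=8, 7+20=4
a = 10: 10+1=11, 10+20=7
a = 11: 11+1=12, 11+20=8
a = 22: 22+1=0, 22+20=19
A + B = {0, 3, 4, 7, 8, 11, 12, 19}, so |A + B| = 8.
Verify: 8 ≥ 6? Yes ✓.

CD lower bound = 6, actual |A + B| = 8.


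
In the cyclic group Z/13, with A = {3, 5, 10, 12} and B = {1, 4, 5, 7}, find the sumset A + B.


Work in Z/13Z: reduce every sum a + b modulo 13.
Enumerate all 16 pairs:
a = 3: 3+1=4, 3+4=7, 3+5=8, 3+7=10
a = 5: 5+1=6, 5+4=9, 5+5=10, 5+7=12
a = 10: 10+1=11, 10+4=1, 10+5=2, 10+7=4
a = 12: 12+1=0, 12+4=3, 12+5=4, 12+7=6
Distinct residues collected: {0, 1, 2, 3, 4, 6, 7, 8, 9, 10, 11, 12}
|A + B| = 12 (out of 13 total residues).

A + B = {0, 1, 2, 3, 4, 6, 7, 8, 9, 10, 11, 12}


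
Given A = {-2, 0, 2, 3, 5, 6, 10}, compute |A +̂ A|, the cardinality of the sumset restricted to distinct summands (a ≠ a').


Restricted sumset: A +̂ A = {a + a' : a ∈ A, a' ∈ A, a ≠ a'}.
Equivalently, take A + A and drop any sum 2a that is achievable ONLY as a + a for a ∈ A (i.e. sums representable only with equal summands).
Enumerate pairs (a, a') with a < a' (symmetric, so each unordered pair gives one sum; this covers all a ≠ a'):
  -2 + 0 = -2
  -2 + 2 = 0
  -2 + 3 = 1
  -2 + 5 = 3
  -2 + 6 = 4
  -2 + 10 = 8
  0 + 2 = 2
  0 + 3 = 3
  0 + 5 = 5
  0 + 6 = 6
  0 + 10 = 10
  2 + 3 = 5
  2 + 5 = 7
  2 + 6 = 8
  2 + 10 = 12
  3 + 5 = 8
  3 + 6 = 9
  3 + 10 = 13
  5 + 6 = 11
  5 + 10 = 15
  6 + 10 = 16
Collected distinct sums: {-2, 0, 1, 2, 3, 4, 5, 6, 7, 8, 9, 10, 11, 12, 13, 15, 16}
|A +̂ A| = 17
(Reference bound: |A +̂ A| ≥ 2|A| - 3 for |A| ≥ 2, with |A| = 7 giving ≥ 11.)

|A +̂ A| = 17


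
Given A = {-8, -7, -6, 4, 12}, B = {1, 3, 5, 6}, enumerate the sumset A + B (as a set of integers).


A + B = {a + b : a ∈ A, b ∈ B}.
Enumerate all |A|·|B| = 5·4 = 20 pairs (a, b) and collect distinct sums.
a = -8: -8+1=-7, -8+3=-5, -8+5=-3, -8+6=-2
a = -7: -7+1=-6, -7+3=-4, -7+5=-2, -7+6=-1
a = -6: -6+1=-5, -6+3=-3, -6+5=-1, -6+6=0
a = 4: 4+1=5, 4+3=7, 4+5=9, 4+6=10
a = 12: 12+1=13, 12+3=15, 12+5=17, 12+6=18
Collecting distinct sums: A + B = {-7, -6, -5, -4, -3, -2, -1, 0, 5, 7, 9, 10, 13, 15, 17, 18}
|A + B| = 16

A + B = {-7, -6, -5, -4, -3, -2, -1, 0, 5, 7, 9, 10, 13, 15, 17, 18}


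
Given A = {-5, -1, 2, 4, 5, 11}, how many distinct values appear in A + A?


A + A = {a + a' : a, a' ∈ A}; |A| = 6.
General bounds: 2|A| - 1 ≤ |A + A| ≤ |A|(|A|+1)/2, i.e. 11 ≤ |A + A| ≤ 21.
Lower bound 2|A|-1 is attained iff A is an arithmetic progression.
Enumerate sums a + a' for a ≤ a' (symmetric, so this suffices):
a = -5: -5+-5=-10, -5+-1=-6, -5+2=-3, -5+4=-1, -5+5=0, -5+11=6
a = -1: -1+-1=-2, -1+2=1, -1+4=3, -1+5=4, -1+11=10
a = 2: 2+2=4, 2+4=6, 2+5=7, 2+11=13
a = 4: 4+4=8, 4+5=9, 4+11=15
a = 5: 5+5=10, 5+11=16
a = 11: 11+11=22
Distinct sums: {-10, -6, -3, -2, -1, 0, 1, 3, 4, 6, 7, 8, 9, 10, 13, 15, 16, 22}
|A + A| = 18

|A + A| = 18


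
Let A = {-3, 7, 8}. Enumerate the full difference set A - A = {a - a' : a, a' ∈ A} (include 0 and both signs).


A - A = {a - a' : a, a' ∈ A}.
Compute a - a' for each ordered pair (a, a'):
a = -3: -3--3=0, -3-7=-10, -3-8=-11
a = 7: 7--3=10, 7-7=0, 7-8=-1
a = 8: 8--3=11, 8-7=1, 8-8=0
Collecting distinct values (and noting 0 appears from a-a):
A - A = {-11, -10, -1, 0, 1, 10, 11}
|A - A| = 7

A - A = {-11, -10, -1, 0, 1, 10, 11}


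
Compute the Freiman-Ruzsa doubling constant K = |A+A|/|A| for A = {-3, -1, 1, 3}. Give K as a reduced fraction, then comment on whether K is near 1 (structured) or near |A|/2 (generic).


|A| = 4.
Compute A + A by enumerating all 16 pairs.
A + A = {-6, -4, -2, 0, 2, 4, 6}, so |A + A| = 7.
K = |A + A| / |A| = 7/4 (already in lowest terms) ≈ 1.7500.
Reference: AP of size 4 gives K = 7/4 ≈ 1.7500; a fully generic set of size 4 gives K ≈ 2.5000.

|A| = 4, |A + A| = 7, K = 7/4.


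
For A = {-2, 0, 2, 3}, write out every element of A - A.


A - A = {a - a' : a, a' ∈ A}.
Compute a - a' for each ordered pair (a, a'):
a = -2: -2--2=0, -2-0=-2, -2-2=-4, -2-3=-5
a = 0: 0--2=2, 0-0=0, 0-2=-2, 0-3=-3
a = 2: 2--2=4, 2-0=2, 2-2=0, 2-3=-1
a = 3: 3--2=5, 3-0=3, 3-2=1, 3-3=0
Collecting distinct values (and noting 0 appears from a-a):
A - A = {-5, -4, -3, -2, -1, 0, 1, 2, 3, 4, 5}
|A - A| = 11

A - A = {-5, -4, -3, -2, -1, 0, 1, 2, 3, 4, 5}


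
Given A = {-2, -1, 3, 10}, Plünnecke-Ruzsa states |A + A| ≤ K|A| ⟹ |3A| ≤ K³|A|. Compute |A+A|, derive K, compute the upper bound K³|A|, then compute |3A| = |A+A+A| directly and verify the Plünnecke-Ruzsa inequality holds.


|A| = 4.
Step 1: Compute A + A by enumerating all 16 pairs.
A + A = {-4, -3, -2, 1, 2, 6, 8, 9, 13, 20}, so |A + A| = 10.
Step 2: Doubling constant K = |A + A|/|A| = 10/4 = 10/4 ≈ 2.5000.
Step 3: Plünnecke-Ruzsa gives |3A| ≤ K³·|A| = (2.5000)³ · 4 ≈ 62.5000.
Step 4: Compute 3A = A + A + A directly by enumerating all triples (a,b,c) ∈ A³; |3A| = 20.
Step 5: Check 20 ≤ 62.5000? Yes ✓.

K = 10/4, Plünnecke-Ruzsa bound K³|A| ≈ 62.5000, |3A| = 20, inequality holds.


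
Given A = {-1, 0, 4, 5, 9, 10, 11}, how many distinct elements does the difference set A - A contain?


A - A = {a - a' : a, a' ∈ A}; |A| = 7.
Bounds: 2|A|-1 ≤ |A - A| ≤ |A|² - |A| + 1, i.e. 13 ≤ |A - A| ≤ 43.
Note: 0 ∈ A - A always (from a - a). The set is symmetric: if d ∈ A - A then -d ∈ A - A.
Enumerate nonzero differences d = a - a' with a > a' (then include -d):
Positive differences: {1, 2, 4, 5, 6, 7, 9, 10, 11, 12}
Full difference set: {0} ∪ (positive diffs) ∪ (negative diffs).
|A - A| = 1 + 2·10 = 21 (matches direct enumeration: 21).

|A - A| = 21


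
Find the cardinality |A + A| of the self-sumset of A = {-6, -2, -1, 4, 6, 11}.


A + A = {a + a' : a, a' ∈ A}; |A| = 6.
General bounds: 2|A| - 1 ≤ |A + A| ≤ |A|(|A|+1)/2, i.e. 11 ≤ |A + A| ≤ 21.
Lower bound 2|A|-1 is attained iff A is an arithmetic progression.
Enumerate sums a + a' for a ≤ a' (symmetric, so this suffices):
a = -6: -6+-6=-12, -6+-2=-8, -6+-1=-7, -6+4=-2, -6+6=0, -6+11=5
a = -2: -2+-2=-4, -2+-1=-3, -2+4=2, -2+6=4, -2+11=9
a = -1: -1+-1=-2, -1+4=3, -1+6=5, -1+11=10
a = 4: 4+4=8, 4+6=10, 4+11=15
a = 6: 6+6=12, 6+11=17
a = 11: 11+11=22
Distinct sums: {-12, -8, -7, -4, -3, -2, 0, 2, 3, 4, 5, 8, 9, 10, 12, 15, 17, 22}
|A + A| = 18

|A + A| = 18


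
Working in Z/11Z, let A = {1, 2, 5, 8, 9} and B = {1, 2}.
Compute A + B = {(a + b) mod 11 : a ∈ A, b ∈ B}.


Work in Z/11Z: reduce every sum a + b modulo 11.
Enumerate all 10 pairs:
a = 1: 1+1=2, 1+2=3
a = 2: 2+1=3, 2+2=4
a = 5: 5+1=6, 5+2=7
a = 8: 8+1=9, 8+2=10
a = 9: 9+1=10, 9+2=0
Distinct residues collected: {0, 2, 3, 4, 6, 7, 9, 10}
|A + B| = 8 (out of 11 total residues).

A + B = {0, 2, 3, 4, 6, 7, 9, 10}
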